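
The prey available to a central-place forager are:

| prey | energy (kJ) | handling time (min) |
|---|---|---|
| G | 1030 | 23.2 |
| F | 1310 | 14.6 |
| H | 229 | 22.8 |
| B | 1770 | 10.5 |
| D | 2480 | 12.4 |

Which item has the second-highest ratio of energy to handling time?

Profitability E/h (kJ/min): G = 1030/23.2 = 44.4, F = 1310/14.6 = 89.7, H = 229/22.8 = 10, B = 1770/10.5 = 169, D = 2480/12.4 = 200.
Ranked: D > B > F > G > H.

B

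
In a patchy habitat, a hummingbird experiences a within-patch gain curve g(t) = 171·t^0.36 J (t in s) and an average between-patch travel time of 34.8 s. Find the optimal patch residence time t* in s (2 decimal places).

19.57 s

Optimal t* satisfies g'(t*) = g(t*)/(T + t*).
g'(t) = 0.36·171·t^-0.64. Setting 0.36·171·t^-0.64 = 171·t^0.36/(34.8+t) gives 0.36(34.8+t) = t, so 0.64·t = 0.36×34.8.
t* = 0.36×34.8/0.64 = 19.57 s.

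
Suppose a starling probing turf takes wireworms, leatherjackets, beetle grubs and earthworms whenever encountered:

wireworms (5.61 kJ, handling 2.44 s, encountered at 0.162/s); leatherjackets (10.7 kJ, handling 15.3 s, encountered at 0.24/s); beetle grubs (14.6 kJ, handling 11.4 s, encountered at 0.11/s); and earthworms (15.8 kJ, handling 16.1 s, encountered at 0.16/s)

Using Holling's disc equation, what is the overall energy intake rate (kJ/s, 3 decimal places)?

0.855 kJ/s

R = (0.162×5.61 + 0.24×10.7 + 0.11×14.6 + 0.16×15.8) / (1 + 0.162×2.44 + 0.24×15.3 + 0.11×11.4 + 0.16×16.1) = 7.611/8.897 = 0.8554 kJ/s.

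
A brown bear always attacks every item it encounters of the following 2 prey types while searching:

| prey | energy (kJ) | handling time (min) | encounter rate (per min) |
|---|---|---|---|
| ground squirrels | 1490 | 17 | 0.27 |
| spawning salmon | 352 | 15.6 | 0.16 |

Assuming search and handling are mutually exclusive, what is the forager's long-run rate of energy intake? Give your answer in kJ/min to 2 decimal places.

Energy encountered per unit search time: 0.27×1490 + 0.16×352 = 458.6 kJ/min.
Handling time per unit search time: 0.27×17 + 0.16×15.6 = 7.086.
Rate = 458.6/(1 + 7.086) = 56.72 kJ/min.

56.72 kJ/min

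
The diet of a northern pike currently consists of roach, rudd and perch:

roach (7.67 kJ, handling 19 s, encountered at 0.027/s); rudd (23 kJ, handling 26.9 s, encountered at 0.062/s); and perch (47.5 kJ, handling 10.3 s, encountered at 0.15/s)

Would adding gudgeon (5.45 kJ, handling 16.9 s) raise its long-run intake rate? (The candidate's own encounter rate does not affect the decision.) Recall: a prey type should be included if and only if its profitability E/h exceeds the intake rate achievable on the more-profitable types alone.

No

Intake rate on the current diet: R = (0.027×7.67 + 0.062×23 + 0.15×47.5) / (1 + 0.027×19 + 0.062×26.9 + 0.15×10.3) = 8.758/4.726 = 1.853 kJ/s.
Profitability of gudgeon: 5.45/16.9 = 0.3225 kJ/s.
Since 0.3225 < R, time spent handling gudgeon is better spent searching.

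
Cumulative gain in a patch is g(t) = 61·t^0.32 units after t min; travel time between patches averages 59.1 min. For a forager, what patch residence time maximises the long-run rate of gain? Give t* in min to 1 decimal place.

27.8 min

Maximise g(t)/(T+t): set derivative to zero → g'(t)(T+t) = g(t).
g'(t) = 0.32·61·t^-0.68. Setting 0.32·61·t^-0.68 = 61·t^0.32/(59.1+t) gives 0.32(59.1+t) = t, so 0.68·t = 0.32×59.1.
t* = 0.32×59.1/0.68 = 27.81 min.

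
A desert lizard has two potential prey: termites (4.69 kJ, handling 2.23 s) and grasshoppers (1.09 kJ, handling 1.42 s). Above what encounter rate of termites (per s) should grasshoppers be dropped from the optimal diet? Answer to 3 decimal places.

0.258 per s

Drop grasshoppers once their profitability E₂/h₂ falls below the rate achievable on termites alone: E₂/h₂ = λE₁/(1 + λh₁).
Solve for λ: λE₁h₂ = E₂(1 + λh₁) → λ(E₁h₂ − E₂h₁) = E₂ → λ = E₂/(E₁h₂ − E₂h₁).
λ = 1.09/(4.69×1.42 − 1.09×2.23) = 1.09/4.229 = 0.2577 per s.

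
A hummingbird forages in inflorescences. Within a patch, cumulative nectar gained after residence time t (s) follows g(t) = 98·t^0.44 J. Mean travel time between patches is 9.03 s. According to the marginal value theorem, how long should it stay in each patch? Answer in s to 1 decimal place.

By the marginal value theorem, leave when the instantaneous gain rate g'(t) equals the habitat-wide average g(t)/(T + t).
g'(t) = 0.44·98·t^-0.56. Setting 0.44·98·t^-0.56 = 98·t^0.44/(9.03+t) gives 0.44(9.03+t) = t, so 0.56·t = 0.44×9.03.
t* = 0.44×9.03/0.56 = 7.095 s.

7.1 s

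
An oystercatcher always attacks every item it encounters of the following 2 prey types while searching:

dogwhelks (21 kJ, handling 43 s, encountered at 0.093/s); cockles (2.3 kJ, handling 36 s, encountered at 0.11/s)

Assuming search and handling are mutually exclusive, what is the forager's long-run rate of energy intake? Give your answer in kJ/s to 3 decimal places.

0.246 kJ/s

R = (0.093×21 + 0.11×2.3) / (1 + 0.093×43 + 0.11×36) = 2.206/8.959 = 0.2462 kJ/s.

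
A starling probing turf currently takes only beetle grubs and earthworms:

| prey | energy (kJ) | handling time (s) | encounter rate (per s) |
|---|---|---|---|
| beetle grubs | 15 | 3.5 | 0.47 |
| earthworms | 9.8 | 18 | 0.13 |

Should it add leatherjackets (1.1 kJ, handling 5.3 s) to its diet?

Intake rate on the current diet: R = (0.47×15 + 0.13×9.8) / (1 + 0.47×3.5 + 0.13×18) = 8.324/4.985 = 1.67 kJ/s.
leatherjackets: E/h = 1.1/5.3 = 0.2075 kJ/s.
0.2075 < 1.67, so adding leatherjackets would lower the average — exclude it.

No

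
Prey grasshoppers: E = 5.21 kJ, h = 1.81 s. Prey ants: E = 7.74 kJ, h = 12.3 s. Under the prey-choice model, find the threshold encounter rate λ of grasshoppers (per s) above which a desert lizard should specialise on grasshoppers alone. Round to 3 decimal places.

Drop ants once their profitability E₂/h₂ falls below the rate achievable on grasshoppers alone: E₂/h₂ = λE₁/(1 + λh₁).
Solve for λ: λE₁h₂ = E₂(1 + λh₁) → λ(E₁h₂ − E₂h₁) = E₂ → λ = E₂/(E₁h₂ − E₂h₁).
λ = 7.74/(5.21×12.3 − 7.74×1.81) = 7.74/50.07 = 0.1546 per s.

0.155 per s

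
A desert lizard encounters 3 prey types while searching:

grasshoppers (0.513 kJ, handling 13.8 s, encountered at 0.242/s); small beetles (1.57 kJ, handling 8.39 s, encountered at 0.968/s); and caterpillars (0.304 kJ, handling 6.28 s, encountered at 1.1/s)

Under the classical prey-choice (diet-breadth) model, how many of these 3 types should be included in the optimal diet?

1

Profitabilities (E/h, kJ/s): small beetles 0.187, caterpillars 0.0484, grasshoppers 0.0372. Add prey in this order while the next type's profitability exceeds the intake rate on those already taken.
Rate on top 1: 0.1666. caterpillars: 0.0484 < 0.1666 → exclude; stop.
Optimal diet: small beetles — 1 of 3 types.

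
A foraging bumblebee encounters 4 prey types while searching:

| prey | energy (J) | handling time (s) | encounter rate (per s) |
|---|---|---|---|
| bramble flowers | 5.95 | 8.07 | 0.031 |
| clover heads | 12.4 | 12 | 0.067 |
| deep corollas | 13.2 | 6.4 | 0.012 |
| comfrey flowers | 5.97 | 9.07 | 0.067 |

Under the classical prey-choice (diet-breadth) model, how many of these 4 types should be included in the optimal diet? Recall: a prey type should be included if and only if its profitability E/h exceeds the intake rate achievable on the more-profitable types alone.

4

E/h in descending order: deep corollas 2.06, clover heads 1.03, bramble flowers 0.737, comfrey flowers 0.658 J/s. The optimal diet is the largest prefix of this list for which every included type satisfies E_i/h_i > R on the types above it.
Rate on top 1: 0.1471. clover heads: 1.03 > 0.1471 → include.
Rate on top 2: 0.5259. bramble flowers: 0.737 > 0.5259 → include.
Rate on top 3: 0.5508. comfrey flowers: 0.658 > 0.5508 → include.
Optimal diet: deep corollas, clover heads, bramble flowers, comfrey flowers — 4 of 4 types.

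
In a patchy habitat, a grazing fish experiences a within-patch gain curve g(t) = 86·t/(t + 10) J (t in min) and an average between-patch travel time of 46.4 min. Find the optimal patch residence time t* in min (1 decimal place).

Optimal t* satisfies g'(t*) = g(t*)/(T + t*).
g'(t) = 86·10/(t + 10)². Setting 86·10/(t+10)² = 86t/[(t+10)(46.4+t)] gives 10(46.4+t) = t(t+10), so t² = 10×46.4 = 464.
t* = √464 = 21.54 min.

21.5 min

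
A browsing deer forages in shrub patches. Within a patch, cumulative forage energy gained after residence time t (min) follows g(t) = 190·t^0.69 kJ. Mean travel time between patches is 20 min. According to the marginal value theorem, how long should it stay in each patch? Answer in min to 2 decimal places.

By the marginal value theorem, leave when the instantaneous gain rate g'(t) equals the habitat-wide average g(t)/(T + t).
g'(t) = 0.69·190·t^-0.31. Setting 0.69·190·t^-0.31 = 190·t^0.69/(20+t) gives 0.69(20+t) = t, so 0.31·t = 0.69×20.
t* = 0.69×20/0.31 = 44.52 min.

44.52 min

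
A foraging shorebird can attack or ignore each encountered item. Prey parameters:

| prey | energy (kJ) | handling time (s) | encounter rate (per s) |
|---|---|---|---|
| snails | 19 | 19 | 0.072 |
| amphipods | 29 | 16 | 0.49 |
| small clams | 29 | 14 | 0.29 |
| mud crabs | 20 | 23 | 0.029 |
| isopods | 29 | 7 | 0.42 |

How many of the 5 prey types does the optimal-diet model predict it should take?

1

E/h in descending order: isopods 4.14, small clams 2.07, amphipods 1.81, snails 1, mud crabs 0.87 kJ/s. The optimal diet is the largest prefix of this list for which every included type satisfies E_i/h_i > R on the types above it.
Rate on top 1: 3.091. small clams: 2.07 < 3.091 → exclude; stop.
Optimal diet: isopods — 1 of 5 types.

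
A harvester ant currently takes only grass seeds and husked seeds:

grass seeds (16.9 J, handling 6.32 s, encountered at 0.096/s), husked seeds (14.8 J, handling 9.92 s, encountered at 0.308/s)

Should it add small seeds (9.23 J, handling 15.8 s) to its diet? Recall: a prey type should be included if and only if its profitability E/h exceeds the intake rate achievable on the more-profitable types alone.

Current rate: (0.096×16.9 + 0.308×14.8)/(1 + 0.096×6.32 + 0.308×9.92) = 1.326 J/s.
Profitability of small seeds: 9.23/15.8 = 0.5842 J/s.
0.5842 < 1.326, so adding small seeds would lower the average — exclude it.

No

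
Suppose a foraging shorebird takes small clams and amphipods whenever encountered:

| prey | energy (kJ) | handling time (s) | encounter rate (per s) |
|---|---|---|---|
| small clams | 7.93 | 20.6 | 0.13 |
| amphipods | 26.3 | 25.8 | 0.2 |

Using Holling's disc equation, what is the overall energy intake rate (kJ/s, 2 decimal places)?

0.71 kJ/s

R = Σλ_iE_i / (1 + Σλ_ih_i)
Numerator: 0.13×7.93 + 0.2×26.3 = 6.291
Denominator: 1 + 0.13×20.6 + 0.2×25.8 = 8.838
R = 6.291/8.838 = 0.7118 kJ/s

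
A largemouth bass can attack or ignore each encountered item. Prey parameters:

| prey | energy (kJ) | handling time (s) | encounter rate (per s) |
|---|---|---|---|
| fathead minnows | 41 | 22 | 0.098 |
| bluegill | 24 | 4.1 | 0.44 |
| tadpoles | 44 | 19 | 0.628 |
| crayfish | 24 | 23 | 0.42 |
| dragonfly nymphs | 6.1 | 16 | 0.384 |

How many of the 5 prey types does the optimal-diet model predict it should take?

1

Profitabilities (E/h, kJ/s): bluegill 5.85, tadpoles 2.32, fathead minnows 1.86, crayfish 1.04, dragonfly nymphs 0.381. Add prey in this order while the next type's profitability exceeds the intake rate on those already taken.
Rate on top 1: 3.766. tadpoles: 2.32 < 3.766 → exclude; stop.
Optimal diet: bluegill — 1 of 5 types.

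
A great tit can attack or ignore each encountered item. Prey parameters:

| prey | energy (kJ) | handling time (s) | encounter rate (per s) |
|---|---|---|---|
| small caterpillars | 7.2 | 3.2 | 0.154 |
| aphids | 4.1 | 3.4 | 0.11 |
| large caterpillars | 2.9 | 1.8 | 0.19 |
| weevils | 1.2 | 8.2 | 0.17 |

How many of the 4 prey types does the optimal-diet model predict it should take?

Rank by E/h (kJ/s): small caterpillars 2.25, large caterpillars 1.61, aphids 1.21, weevils 0.146. Include each in turn until the next type's E/h falls below the running intake rate.
Rate on top 1: 0.7428. large caterpillars: 1.61 > 0.7428 → include.
Rate on top 2: 0.9046. aphids: 1.21 > 0.9046 → include.
Rate on top 3: 0.9556. weevils: 0.146 < 0.9556 → exclude; stop.
Optimal diet: small caterpillars, large caterpillars, aphids — 3 of 4 types.

3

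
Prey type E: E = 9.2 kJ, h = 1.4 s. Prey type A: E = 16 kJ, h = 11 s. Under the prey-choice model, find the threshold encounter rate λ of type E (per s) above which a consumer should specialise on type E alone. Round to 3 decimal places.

The zero-one rule: include type A iff E₂/h₂ > λE₁/(1+λh₁). Equality gives the switch point.
λE₁h₂ = E₂ + λE₂h₁ ⇒ λ = E₂/(E₁h₂ − E₂h₁) = 16/(101.2 − 22.4) = 0.203 per s.

0.203 per s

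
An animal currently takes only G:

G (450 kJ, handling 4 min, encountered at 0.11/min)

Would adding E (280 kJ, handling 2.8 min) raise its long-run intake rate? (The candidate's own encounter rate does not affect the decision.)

On G alone, R = ΣλE/(1+Σλh) = 49.5/1.44 = 34.38 kJ/min.
E: E/h = 280/2.8 = 100 kJ/min.
100 > 34.38, so adding E raises the average — include it.

Yes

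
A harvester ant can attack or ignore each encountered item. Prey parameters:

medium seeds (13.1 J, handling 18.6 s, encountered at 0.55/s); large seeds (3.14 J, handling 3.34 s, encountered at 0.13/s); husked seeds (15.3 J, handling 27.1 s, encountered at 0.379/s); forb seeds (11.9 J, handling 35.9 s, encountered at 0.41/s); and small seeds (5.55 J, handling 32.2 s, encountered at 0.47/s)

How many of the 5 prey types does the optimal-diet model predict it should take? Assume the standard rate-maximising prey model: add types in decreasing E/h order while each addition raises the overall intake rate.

Rank by E/h (J/s): large seeds 0.94, medium seeds 0.704, husked seeds 0.565, forb seeds 0.331, small seeds 0.172. Include each in turn until the next type's E/h falls below the running intake rate.
Rate on top 1: 0.2846. medium seeds: 0.704 > 0.2846 → include.
Rate on top 2: 0.6527. husked seeds: 0.565 < 0.6527 → exclude; stop.
Optimal diet: large seeds, medium seeds — 2 of 5 types.

2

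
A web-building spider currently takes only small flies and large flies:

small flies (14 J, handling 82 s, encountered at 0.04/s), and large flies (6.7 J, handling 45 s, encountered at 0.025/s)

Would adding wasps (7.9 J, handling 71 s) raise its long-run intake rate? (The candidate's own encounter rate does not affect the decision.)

Current rate: (0.04×14 + 0.025×6.7)/(1 + 0.04×82 + 0.025×45) = 0.1346 J/s.
wasps: E/h = 7.9/71 = 0.1113 J/s.
0.1113 < 0.1346, so adding wasps would lower the average — exclude it.

No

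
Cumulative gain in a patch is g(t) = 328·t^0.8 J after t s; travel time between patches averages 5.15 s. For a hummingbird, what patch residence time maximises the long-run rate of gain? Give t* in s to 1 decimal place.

20.6 s

By the marginal value theorem, leave when the instantaneous gain rate g'(t) equals the habitat-wide average g(t)/(T + t).
g'(t) = 0.8·328·t^-0.2. Setting 0.8·328·t^-0.2 = 328·t^0.8/(5.15+t) gives 0.8(5.15+t) = t, so 0.20·t = 0.8×5.15.
t* = 0.8×5.15/0.20 = 20.6 s.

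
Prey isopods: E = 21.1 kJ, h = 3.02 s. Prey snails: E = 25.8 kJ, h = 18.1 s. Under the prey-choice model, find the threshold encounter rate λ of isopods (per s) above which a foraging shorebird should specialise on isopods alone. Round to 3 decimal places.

0.085 per s

The zero-one rule: include snails iff E₂/h₂ > λE₁/(1+λh₁). Equality gives the switch point.
λE₁h₂ = E₂ + λE₂h₁ ⇒ λ = E₂/(E₁h₂ − E₂h₁) = 25.8/(381.9 − 77.92) = 0.08487 per s.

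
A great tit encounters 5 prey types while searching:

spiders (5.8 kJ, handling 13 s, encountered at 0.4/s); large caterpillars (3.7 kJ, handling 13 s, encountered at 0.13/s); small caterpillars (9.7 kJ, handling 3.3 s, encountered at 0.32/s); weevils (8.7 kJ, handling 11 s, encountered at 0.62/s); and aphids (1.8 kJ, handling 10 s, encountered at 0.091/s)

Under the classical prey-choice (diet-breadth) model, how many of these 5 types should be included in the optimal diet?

1

Profitabilities (E/h, kJ/s): small caterpillars 2.94, weevils 0.791, spiders 0.446, large caterpillars 0.285, aphids 0.18. Add prey in this order while the next type's profitability exceeds the intake rate on those already taken.
Rate on top 1: 1.51. weevils: 0.791 < 1.51 → exclude; stop.
Optimal diet: small caterpillars — 1 of 5 types.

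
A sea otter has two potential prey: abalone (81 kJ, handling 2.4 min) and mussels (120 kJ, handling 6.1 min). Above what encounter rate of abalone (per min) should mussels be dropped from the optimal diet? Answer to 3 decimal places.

At the threshold, the rate on abalone alone equals the profitability of mussels: λ·81/(1 + λ·2.4) = 120/6.1 = 19.67.
Rearranging, λ(81 − 19.67×2.4) = 19.67, so λ = 19.67/33.79 = 0.5822 per min.

0.582 per min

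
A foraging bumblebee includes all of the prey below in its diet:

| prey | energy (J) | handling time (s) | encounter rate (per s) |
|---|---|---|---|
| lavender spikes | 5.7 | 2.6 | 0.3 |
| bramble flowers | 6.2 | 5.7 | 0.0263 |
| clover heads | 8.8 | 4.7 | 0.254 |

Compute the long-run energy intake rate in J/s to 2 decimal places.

1.32 J/s

R = Σλ_iE_i / (1 + Σλ_ih_i)
Numerator: 0.3×5.7 + 0.0263×6.2 + 0.254×8.8 = 4.108
Denominator: 1 + 0.3×2.6 + 0.0263×5.7 + 0.254×4.7 = 3.124
R = 4.108/3.124 = 1.315 J/s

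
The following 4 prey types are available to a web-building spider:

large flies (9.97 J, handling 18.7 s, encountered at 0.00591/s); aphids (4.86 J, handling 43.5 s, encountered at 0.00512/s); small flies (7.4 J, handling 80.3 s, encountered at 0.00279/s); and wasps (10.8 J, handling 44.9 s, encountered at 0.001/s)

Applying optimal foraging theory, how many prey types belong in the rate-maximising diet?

4

Profitabilities (E/h, J/s): large flies 0.533, wasps 0.241, aphids 0.112, small flies 0.0922. Add prey in this order while the next type's profitability exceeds the intake rate on those already taken.
Rate on top 1: 0.05306. wasps: 0.241 > 0.05306 → include.
Rate on top 2: 0.06034. aphids: 0.112 > 0.06034 → include.
Rate on top 3: 0.06865. small flies: 0.0922 > 0.06865 → include.
Optimal diet: large flies, wasps, aphids, small flies — 4 of 4 types.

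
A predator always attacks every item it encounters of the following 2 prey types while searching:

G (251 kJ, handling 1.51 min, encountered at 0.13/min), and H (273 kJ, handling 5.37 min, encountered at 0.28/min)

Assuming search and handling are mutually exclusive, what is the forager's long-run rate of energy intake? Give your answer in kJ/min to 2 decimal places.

R = Σλ_iE_i / (1 + Σλ_ih_i)
Numerator: 0.13×251 + 0.28×273 = 109.1
Denominator: 1 + 0.13×1.51 + 0.28×5.37 = 2.7
R = 109.1/2.7 = 40.4 kJ/min

40.40 kJ/min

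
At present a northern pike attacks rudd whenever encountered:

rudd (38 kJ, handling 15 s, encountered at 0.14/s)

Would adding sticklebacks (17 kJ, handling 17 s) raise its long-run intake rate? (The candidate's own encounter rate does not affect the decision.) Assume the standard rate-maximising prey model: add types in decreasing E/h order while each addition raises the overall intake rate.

No

Current rate: (0.14×38)/(1 + 0.14×15) = 1.716 kJ/s.
sticklebacks: E/h = 17/17 = 1 kJ/s.
1 < 1.716, so adding sticklebacks would lower the average — exclude it.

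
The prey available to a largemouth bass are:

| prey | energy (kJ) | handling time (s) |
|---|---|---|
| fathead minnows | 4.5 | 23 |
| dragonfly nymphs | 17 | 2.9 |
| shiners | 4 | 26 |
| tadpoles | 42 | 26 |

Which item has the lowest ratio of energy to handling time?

shiners

Profitability E/h (kJ/s): fathead minnows = 4.5/23 = 0.196, dragonfly nymphs = 17/2.9 = 5.86, shiners = 4/26 = 0.154, tadpoles = 42/26 = 1.62.
Ranked: dragonfly nymphs > tadpoles > fathead minnows > shiners.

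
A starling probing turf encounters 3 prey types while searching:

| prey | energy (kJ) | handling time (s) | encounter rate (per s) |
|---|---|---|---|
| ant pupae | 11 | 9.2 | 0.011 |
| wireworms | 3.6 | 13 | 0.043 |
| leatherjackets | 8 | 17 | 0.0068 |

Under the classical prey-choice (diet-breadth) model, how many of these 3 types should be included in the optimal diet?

3

E/h in descending order: ant pupae 1.2, leatherjackets 0.471, wireworms 0.277 kJ/s. The optimal diet is the largest prefix of this list for which every included type satisfies E_i/h_i > R on the types above it.
Rate on top 1: 0.1099. leatherjackets: 0.471 > 0.1099 → include.
Rate on top 2: 0.1441. wireworms: 0.277 > 0.1441 → include.
Optimal diet: ant pupae, leatherjackets, wireworms — 3 of 3 types.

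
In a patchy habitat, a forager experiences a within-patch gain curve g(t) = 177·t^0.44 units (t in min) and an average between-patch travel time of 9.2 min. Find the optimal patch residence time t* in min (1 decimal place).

Maximise g(t)/(T+t): set derivative to zero → g'(t)(T+t) = g(t).
g'(t) = 0.44·177·t^-0.56. Setting 0.44·177·t^-0.56 = 177·t^0.44/(9.2+t) gives 0.44(9.2+t) = t, so 0.56·t = 0.44×9.2.
t* = 0.44×9.2/0.56 = 7.229 min.

7.2 min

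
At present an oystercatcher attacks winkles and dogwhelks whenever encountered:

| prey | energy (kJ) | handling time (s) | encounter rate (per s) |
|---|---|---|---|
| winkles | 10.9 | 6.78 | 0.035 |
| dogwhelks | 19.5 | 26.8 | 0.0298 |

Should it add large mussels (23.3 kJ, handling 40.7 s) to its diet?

Yes

Intake rate on the current diet: R = (0.035×10.9 + 0.0298×19.5) / (1 + 0.035×6.78 + 0.0298×26.8) = 0.9626/2.036 = 0.4728 kJ/s.
large mussels: E/h = 23.3/40.7 = 0.5725 kJ/s.
Since 0.5725 > R, including large mussels increases the long-run rate.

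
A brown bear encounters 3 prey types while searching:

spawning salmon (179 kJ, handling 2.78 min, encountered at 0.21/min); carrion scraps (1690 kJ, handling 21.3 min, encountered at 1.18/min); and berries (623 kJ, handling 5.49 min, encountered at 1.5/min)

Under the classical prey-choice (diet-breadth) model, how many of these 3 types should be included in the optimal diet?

1

E/h in descending order: berries 113, carrion scraps 79.3, spawning salmon 64.4 kJ/min. The optimal diet is the largest prefix of this list for which every included type satisfies E_i/h_i > R on the types above it.
Rate on top 1: 101.2. carrion scraps: 79.3 < 101.2 → exclude; stop.
Optimal diet: berries — 1 of 3 types.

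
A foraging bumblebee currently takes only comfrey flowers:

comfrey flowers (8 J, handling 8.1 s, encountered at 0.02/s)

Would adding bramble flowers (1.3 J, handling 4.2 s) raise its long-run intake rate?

On comfrey flowers alone, R = ΣλE/(1+Σλh) = 0.16/1.162 = 0.1377 J/s.
bramble flowers: E/h = 1.3/4.2 = 0.3095 J/s.
0.3095 > 0.1377, so adding bramble flowers raises the average — include it.

Yes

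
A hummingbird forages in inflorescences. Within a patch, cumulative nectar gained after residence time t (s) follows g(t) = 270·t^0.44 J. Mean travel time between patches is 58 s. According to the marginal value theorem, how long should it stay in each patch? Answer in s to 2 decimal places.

Optimal t* satisfies g'(t*) = g(t*)/(T + t*).
g'(t) = 0.44·270·t^-0.56. Setting 0.44·270·t^-0.56 = 270·t^0.44/(58+t) gives 0.44(58+t) = t, so 0.56·t = 0.44×58.
t* = 0.44×58/0.56 = 45.57 s.

45.57 s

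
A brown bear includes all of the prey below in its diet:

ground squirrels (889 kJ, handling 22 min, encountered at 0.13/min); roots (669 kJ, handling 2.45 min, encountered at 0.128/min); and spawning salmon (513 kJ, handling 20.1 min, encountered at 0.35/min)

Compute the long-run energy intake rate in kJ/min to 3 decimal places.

33.970 kJ/min

R = (0.13×889 + 0.128×669 + 0.35×513) / (1 + 0.13×22 + 0.128×2.45 + 0.35×20.1) = 380.8/11.21 = 33.97 kJ/min.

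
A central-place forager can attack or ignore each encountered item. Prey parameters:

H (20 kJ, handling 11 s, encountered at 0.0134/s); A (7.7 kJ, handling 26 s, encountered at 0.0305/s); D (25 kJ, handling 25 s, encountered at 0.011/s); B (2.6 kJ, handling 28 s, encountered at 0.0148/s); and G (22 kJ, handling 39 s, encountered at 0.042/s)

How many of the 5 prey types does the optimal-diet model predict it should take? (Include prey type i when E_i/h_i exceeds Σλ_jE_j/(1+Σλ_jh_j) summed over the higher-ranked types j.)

3

E/h in descending order: H 1.82, D 1, G 0.564, A 0.296, B 0.0929 kJ/s. The optimal diet is the largest prefix of this list for which every included type satisfies E_i/h_i > R on the types above it.
Rate on top 1: 0.2336. D: 1 > 0.2336 → include.
Rate on top 2: 0.3817. G: 0.564 > 0.3817 → include.
Rate on top 3: 0.4793. A: 0.296 < 0.4793 → exclude; stop.
Optimal diet: H, D, G — 3 of 5 types.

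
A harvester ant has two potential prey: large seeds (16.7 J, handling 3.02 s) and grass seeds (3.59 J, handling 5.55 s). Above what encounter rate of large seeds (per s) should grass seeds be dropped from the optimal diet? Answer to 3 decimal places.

0.044 per s

Drop grass seeds once their profitability E₂/h₂ falls below the rate achievable on large seeds alone: E₂/h₂ = λE₁/(1 + λh₁).
Solve for λ: λE₁h₂ = E₂(1 + λh₁) → λ(E₁h₂ − E₂h₁) = E₂ → λ = E₂/(E₁h₂ − E₂h₁).
λ = 3.59/(16.7×5.55 − 3.59×3.02) = 3.59/81.84 = 0.04386 per s.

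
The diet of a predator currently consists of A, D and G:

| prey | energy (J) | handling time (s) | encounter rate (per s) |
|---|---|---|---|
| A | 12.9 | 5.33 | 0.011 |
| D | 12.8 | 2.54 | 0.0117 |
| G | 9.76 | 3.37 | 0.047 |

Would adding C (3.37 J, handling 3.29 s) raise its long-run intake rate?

Current rate: (0.011×12.9 + 0.0117×12.8 + 0.047×9.76)/(1 + 0.011×5.33 + 0.0117×2.54 + 0.047×3.37) = 0.6019 J/s.
Profitability of C: 3.37/3.29 = 1.024 J/s.
1.024 > 0.6019, so adding C raises the average — include it.

Yes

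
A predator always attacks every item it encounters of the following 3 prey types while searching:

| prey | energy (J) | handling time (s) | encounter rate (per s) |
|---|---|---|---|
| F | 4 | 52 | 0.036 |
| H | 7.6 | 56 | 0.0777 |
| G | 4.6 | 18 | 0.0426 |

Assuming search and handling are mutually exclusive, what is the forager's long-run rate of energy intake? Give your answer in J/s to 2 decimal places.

Energy encountered per unit search time: 0.036×4 + 0.0777×7.6 + 0.0426×4.6 = 0.9305 J/s.
Handling time per unit search time: 0.036×52 + 0.0777×56 + 0.0426×18 = 6.99.
Rate = 0.9305/(1 + 6.99) = 0.1165 J/s.

0.12 J/s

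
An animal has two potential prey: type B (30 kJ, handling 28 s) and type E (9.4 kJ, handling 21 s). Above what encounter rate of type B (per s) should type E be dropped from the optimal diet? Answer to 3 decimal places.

0.026 per s

Drop type E once their profitability E₂/h₂ falls below the rate achievable on type B alone: E₂/h₂ = λE₁/(1 + λh₁).
Solve for λ: λE₁h₂ = E₂(1 + λh₁) → λ(E₁h₂ − E₂h₁) = E₂ → λ = E₂/(E₁h₂ − E₂h₁).
λ = 9.4/(30×21 − 9.4×28) = 9.4/366.8 = 0.02563 per s.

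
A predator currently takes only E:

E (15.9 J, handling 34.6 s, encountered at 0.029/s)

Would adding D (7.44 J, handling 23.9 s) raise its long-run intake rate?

Yes

Current rate: (0.029×15.9)/(1 + 0.029×34.6) = 0.2302 J/s.
Profitability of D: 7.44/23.9 = 0.3113 J/s.
Since 0.3113 > R, including D increases the long-run rate.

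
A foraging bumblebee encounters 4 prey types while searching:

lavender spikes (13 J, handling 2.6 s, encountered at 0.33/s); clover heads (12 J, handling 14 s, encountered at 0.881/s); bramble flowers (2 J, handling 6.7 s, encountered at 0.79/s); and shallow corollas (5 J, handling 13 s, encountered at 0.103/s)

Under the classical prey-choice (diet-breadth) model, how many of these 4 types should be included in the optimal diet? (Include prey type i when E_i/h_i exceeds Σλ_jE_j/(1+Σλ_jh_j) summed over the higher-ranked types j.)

Profitabilities (E/h, J/s): lavender spikes 5, clover heads 0.857, shallow corollas 0.385, bramble flowers 0.299. Add prey in this order while the next type's profitability exceeds the intake rate on those already taken.
Rate on top 1: 2.309. clover heads: 0.857 < 2.309 → exclude; stop.
Optimal diet: lavender spikes — 1 of 4 types.

1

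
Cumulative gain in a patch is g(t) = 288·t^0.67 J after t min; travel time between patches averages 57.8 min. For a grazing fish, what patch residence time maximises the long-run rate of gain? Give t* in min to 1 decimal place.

117.4 min

Maximise g(t)/(T+t): set derivative to zero → g'(t)(T+t) = g(t).
g'(t) = 0.67·288·t^-0.33. Setting 0.67·288·t^-0.33 = 288·t^0.67/(57.8+t) gives 0.67(57.8+t) = t, so 0.33·t = 0.67×57.8.
t* = 0.67×57.8/0.33 = 117.4 min.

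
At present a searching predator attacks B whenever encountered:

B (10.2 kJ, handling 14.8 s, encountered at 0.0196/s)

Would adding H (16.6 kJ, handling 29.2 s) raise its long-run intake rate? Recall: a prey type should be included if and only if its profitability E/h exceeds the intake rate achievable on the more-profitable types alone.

Yes

Intake rate on the current diet: R = (0.0196×10.2) / (1 + 0.0196×14.8) = 0.1999/1.29 = 0.155 kJ/s.
H: E/h = 16.6/29.2 = 0.5685 kJ/s.
0.5685 > 0.155, so adding H raises the average — include it.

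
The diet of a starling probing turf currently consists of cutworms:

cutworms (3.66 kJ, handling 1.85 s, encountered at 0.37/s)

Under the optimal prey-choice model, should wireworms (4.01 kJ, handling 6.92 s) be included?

Current rate: (0.37×3.66)/(1 + 0.37×1.85) = 0.8039 kJ/s.
wireworms: E/h = 4.01/6.92 = 0.5795 kJ/s.
Since 0.5795 < R, time spent handling wireworms is better spent searching.

No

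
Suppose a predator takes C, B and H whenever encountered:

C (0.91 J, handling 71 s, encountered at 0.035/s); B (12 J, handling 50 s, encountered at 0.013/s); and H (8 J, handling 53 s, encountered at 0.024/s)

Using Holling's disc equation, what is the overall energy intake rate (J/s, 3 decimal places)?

0.070 J/s

R = Σλ_iE_i / (1 + Σλ_ih_i)
Numerator: 0.035×0.91 + 0.013×12 + 0.024×8 = 0.3799
Denominator: 1 + 0.035×71 + 0.013×50 + 0.024×53 = 5.407
R = 0.3799/5.407 = 0.07025 J/s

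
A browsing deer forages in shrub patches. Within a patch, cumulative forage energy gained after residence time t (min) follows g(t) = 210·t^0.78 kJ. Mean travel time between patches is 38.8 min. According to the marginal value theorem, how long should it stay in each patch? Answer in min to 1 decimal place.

137.6 min

Optimal t* satisfies g'(t*) = g(t*)/(T + t*).
g'(t) = 0.78·210·t^-0.22. Setting 0.78·210·t^-0.22 = 210·t^0.78/(38.8+t) gives 0.78(38.8+t) = t, so 0.22·t = 0.78×38.8.
t* = 0.78×38.8/0.22 = 137.6 min.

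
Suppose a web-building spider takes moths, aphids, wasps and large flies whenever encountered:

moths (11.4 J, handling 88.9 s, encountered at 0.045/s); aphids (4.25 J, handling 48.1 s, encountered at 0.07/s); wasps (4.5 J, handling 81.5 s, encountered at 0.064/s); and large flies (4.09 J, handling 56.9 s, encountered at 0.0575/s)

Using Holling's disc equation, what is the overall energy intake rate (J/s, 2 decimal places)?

R = Σλ_iE_i / (1 + Σλ_ih_i)
Numerator: 0.045×11.4 + 0.07×4.25 + 0.064×4.5 + 0.0575×4.09 = 1.334
Denominator: 1 + 0.045×88.9 + 0.07×48.1 + 0.064×81.5 + 0.0575×56.9 = 16.86
R = 1.334/16.86 = 0.07913 J/s

0.08 J/s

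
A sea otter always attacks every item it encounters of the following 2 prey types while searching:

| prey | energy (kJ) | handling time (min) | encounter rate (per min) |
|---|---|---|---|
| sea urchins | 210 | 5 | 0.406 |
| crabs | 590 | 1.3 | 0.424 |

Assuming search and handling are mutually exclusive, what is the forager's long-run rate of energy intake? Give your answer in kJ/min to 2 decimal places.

Energy encountered per unit search time: 0.406×210 + 0.424×590 = 335.4 kJ/min.
Handling time per unit search time: 0.406×5 + 0.424×1.3 = 2.581.
Rate = 335.4/(1 + 2.581) = 93.66 kJ/min.

93.66 kJ/min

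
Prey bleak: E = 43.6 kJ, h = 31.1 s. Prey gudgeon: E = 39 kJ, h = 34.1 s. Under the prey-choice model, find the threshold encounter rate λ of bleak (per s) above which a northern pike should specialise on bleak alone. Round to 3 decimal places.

The zero-one rule: include gudgeon iff E₂/h₂ > λE₁/(1+λh₁). Equality gives the switch point.
λE₁h₂ = E₂ + λE₂h₁ ⇒ λ = E₂/(E₁h₂ − E₂h₁) = 39/(1487 − 1213) = 0.1424 per s.

0.142 per s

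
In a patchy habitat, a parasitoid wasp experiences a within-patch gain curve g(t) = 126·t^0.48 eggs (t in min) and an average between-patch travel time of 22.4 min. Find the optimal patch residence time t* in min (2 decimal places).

20.68 min

Maximise g(t)/(T+t): set derivative to zero → g'(t)(T+t) = g(t).
g'(t) = 0.48·126·t^-0.52. Setting 0.48·126·t^-0.52 = 126·t^0.48/(22.4+t) gives 0.48(22.4+t) = t, so 0.52·t = 0.48×22.4.
t* = 0.48×22.4/0.52 = 20.68 min.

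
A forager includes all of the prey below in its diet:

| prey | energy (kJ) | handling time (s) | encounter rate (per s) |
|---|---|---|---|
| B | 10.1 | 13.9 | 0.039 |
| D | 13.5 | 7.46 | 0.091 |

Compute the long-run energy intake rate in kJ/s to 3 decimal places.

Energy encountered per unit search time: 0.039×10.1 + 0.091×13.5 = 1.622 kJ/s.
Handling time per unit search time: 0.039×13.9 + 0.091×7.46 = 1.221.
Rate = 1.622/(1 + 1.221) = 0.7305 kJ/s.

0.730 kJ/s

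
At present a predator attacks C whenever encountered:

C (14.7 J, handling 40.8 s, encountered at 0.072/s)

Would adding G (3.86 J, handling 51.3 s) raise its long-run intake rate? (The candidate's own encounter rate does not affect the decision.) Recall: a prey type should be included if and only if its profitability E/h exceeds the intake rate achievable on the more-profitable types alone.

Current rate: (0.072×14.7)/(1 + 0.072×40.8) = 0.2688 J/s.
Profitability of G: 3.86/51.3 = 0.07524 J/s.
0.07524 < 0.2688, so adding G would lower the average — exclude it.

No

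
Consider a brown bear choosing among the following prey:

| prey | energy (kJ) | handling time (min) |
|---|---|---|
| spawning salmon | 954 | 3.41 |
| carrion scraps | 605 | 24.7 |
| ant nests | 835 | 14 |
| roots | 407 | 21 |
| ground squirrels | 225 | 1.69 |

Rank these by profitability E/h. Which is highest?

In descending order of E/h:
spawning salmon: 954/3.41 = 280 kJ/min
ground squirrels: 225/1.69 = 133 kJ/min
ant nests: 835/14 = 59.6 kJ/min
carrion scraps: 605/24.7 = 24.5 kJ/min
roots: 407/21 = 19.4 kJ/min

spawning salmon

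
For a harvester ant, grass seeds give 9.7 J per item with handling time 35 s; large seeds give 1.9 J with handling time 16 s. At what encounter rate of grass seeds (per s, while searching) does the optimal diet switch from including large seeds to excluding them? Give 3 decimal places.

0.021 per s

At the threshold, the rate on grass seeds alone equals the profitability of large seeds: λ·9.7/(1 + λ·35) = 1.9/16 = 0.1187.
Rearranging, λ(9.7 − 0.1187×35) = 0.1187, so λ = 0.1187/5.544 = 0.02142 per s.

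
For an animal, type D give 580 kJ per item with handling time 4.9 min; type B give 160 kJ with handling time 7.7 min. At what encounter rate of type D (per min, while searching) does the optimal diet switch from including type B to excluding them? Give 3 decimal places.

0.043 per min

Drop type B once their profitability E₂/h₂ falls below the rate achievable on type D alone: E₂/h₂ = λE₁/(1 + λh₁).
Solve for λ: λE₁h₂ = E₂(1 + λh₁) → λ(E₁h₂ − E₂h₁) = E₂ → λ = E₂/(E₁h₂ − E₂h₁).
λ = 160/(580×7.7 − 160×4.9) = 160/3682 = 0.04345 per min.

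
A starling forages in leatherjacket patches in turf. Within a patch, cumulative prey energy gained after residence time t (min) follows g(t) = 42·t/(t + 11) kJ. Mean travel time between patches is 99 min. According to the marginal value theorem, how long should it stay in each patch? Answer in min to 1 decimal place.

33.0 min

Optimal t* satisfies g'(t*) = g(t*)/(T + t*).
g'(t) = 42·11/(t + 11)². Setting 42·11/(t+11)² = 42t/[(t+11)(99+t)] gives 11(99+t) = t(t+11), so t² = 11×99 = 1089.
t* = √1089 = 33 min.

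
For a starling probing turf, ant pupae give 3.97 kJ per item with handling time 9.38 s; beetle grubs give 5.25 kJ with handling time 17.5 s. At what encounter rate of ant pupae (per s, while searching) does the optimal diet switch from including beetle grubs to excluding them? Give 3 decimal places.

Drop beetle grubs once their profitability E₂/h₂ falls below the rate achievable on ant pupae alone: E₂/h₂ = λE₁/(1 + λh₁).
Solve for λ: λE₁h₂ = E₂(1 + λh₁) → λ(E₁h₂ − E₂h₁) = E₂ → λ = E₂/(E₁h₂ − E₂h₁).
λ = 5.25/(3.97×17.5 − 5.25×9.38) = 5.25/20.23 = 0.2595 per s.

0.260 per s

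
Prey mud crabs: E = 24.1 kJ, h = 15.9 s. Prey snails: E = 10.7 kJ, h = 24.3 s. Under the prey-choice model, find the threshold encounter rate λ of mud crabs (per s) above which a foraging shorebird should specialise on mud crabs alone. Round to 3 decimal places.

0.026 per s

At the threshold, the rate on mud crabs alone equals the profitability of snails: λ·24.1/(1 + λ·15.9) = 10.7/24.3 = 0.4403.
Rearranging, λ(24.1 − 0.4403×15.9) = 0.4403, so λ = 0.4403/17.1 = 0.02575 per s.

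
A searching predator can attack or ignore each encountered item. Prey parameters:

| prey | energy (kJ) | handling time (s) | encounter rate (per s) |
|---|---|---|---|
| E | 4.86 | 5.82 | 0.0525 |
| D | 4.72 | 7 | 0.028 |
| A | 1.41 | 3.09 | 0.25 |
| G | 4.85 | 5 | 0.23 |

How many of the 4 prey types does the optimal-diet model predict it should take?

E/h in descending order: G 0.97, E 0.835, D 0.674, A 0.456 kJ/s. The optimal diet is the largest prefix of this list for which every included type satisfies E_i/h_i > R on the types above it.
Rate on top 1: 0.5188. E: 0.835 > 0.5188 → include.
Rate on top 2: 0.5582. D: 0.674 > 0.5582 → include.
Rate on top 3: 0.5668. A: 0.456 < 0.5668 → exclude; stop.
Optimal diet: G, E, D — 3 of 4 types.

3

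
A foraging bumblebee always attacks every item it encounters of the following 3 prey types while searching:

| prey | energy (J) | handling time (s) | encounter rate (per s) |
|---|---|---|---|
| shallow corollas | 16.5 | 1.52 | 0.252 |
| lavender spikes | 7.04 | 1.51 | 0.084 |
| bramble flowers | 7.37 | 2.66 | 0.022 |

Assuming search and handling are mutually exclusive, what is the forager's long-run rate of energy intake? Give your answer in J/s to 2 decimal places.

3.13 J/s

R = (0.252×16.5 + 0.084×7.04 + 0.022×7.37) / (1 + 0.252×1.52 + 0.084×1.51 + 0.022×2.66) = 4.912/1.568 = 3.132 J/s.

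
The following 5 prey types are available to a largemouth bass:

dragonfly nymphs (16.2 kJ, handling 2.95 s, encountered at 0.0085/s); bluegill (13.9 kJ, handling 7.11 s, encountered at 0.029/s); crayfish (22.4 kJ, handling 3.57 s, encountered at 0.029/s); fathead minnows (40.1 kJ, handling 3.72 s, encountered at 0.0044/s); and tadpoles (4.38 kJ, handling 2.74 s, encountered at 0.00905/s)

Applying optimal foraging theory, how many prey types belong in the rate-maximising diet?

5

Rank by E/h (kJ/s): fathead minnows 10.8, crayfish 6.27, dragonfly nymphs 5.49, bluegill 1.95, tadpoles 1.6. Include each in turn until the next type's E/h falls below the running intake rate.
Rate on top 1: 0.1736. crayfish: 6.27 > 0.1736 → include.
Rate on top 2: 0.7376. dragonfly nymphs: 5.49 > 0.7376 → include.
Rate on top 3: 0.8417. bluegill: 1.95 > 0.8417 → include.
Rate on top 4: 1.012. tadpoles: 1.6 > 1.012 → include.
Optimal diet: fathead minnows, crayfish, dragonfly nymphs, bluegill, tadpoles — 5 of 5 types.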